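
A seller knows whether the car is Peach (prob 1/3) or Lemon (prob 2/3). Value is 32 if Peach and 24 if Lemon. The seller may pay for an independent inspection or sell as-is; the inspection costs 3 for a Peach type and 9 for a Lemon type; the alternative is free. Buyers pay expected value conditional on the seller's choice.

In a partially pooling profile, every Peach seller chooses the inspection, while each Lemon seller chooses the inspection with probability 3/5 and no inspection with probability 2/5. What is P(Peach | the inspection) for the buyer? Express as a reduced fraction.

P(the inspection) = (1/3)·1 + (2/3)·(3/5) = 11/15.
By Bayes' rule, P(Peach | the inspection) = (1/3) / (11/15) = 5/11.

5/11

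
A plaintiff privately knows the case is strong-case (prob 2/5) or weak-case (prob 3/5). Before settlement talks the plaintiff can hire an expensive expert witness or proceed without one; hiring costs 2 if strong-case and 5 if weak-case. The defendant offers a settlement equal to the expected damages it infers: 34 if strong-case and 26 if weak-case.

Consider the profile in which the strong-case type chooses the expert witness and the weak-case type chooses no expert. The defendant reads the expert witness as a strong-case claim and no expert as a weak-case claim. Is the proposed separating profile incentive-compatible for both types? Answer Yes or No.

Under these beliefs, the expert witness earns settlement 34 and no expert earns settlement 26.
strong-case: the expert witness nets 34 − 2 = 32; no expert nets 26. strong-case prefers the expert witness.
weak-case: the expert witness nets 34 − 5 = 29; no expert nets 26. weak-case would deviate to the expert witness.
weak-case has a profitable deviation, so the profile is not an equilibrium.

No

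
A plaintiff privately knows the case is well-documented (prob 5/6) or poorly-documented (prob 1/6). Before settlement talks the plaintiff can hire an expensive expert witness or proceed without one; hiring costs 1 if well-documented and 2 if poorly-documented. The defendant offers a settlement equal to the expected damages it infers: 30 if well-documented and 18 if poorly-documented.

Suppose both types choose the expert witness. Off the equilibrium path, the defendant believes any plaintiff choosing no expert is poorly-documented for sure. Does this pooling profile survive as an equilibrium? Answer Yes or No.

On path, the defendant holds the prior and pays 5/6·30 + 1/6·18 = 28. Off path (no expert), believing poorly-documented, it pays 18.
well-documented: the expert witness nets 28 − 1 = 27; no expert nets 18. well-documented stays.
poorly-documented: the expert witness nets 28 − 2 = 26; no expert nets 18. poorly-documented stays.
No type deviates, so pooling is sustained.

Yes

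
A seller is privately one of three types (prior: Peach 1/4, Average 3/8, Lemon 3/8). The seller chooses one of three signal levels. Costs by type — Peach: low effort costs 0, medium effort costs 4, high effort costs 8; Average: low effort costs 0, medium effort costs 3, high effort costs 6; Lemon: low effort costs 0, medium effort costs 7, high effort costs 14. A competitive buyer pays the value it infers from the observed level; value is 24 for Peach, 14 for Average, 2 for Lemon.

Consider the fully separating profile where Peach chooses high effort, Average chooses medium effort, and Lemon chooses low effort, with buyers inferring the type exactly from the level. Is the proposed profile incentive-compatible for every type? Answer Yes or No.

No

Separating prices: high effort → 24, medium effort → 14, low effort → 2.
Peach (assigned high effort): low effort: 2 − 0 = 2; medium effort: 14 − 4 = 10; high effort: 24 − 8 = 16. Peach stays.
Average (assigned medium effort): low effort: 2 − 0 = 2; medium effort: 14 − 3 = 11; high effort: 24 − 6 = 18. Average prefers high effort.
Lemon (assigned low effort): low effort: 2 − 0 = 2; medium effort: 14 − 7 = 7; high effort: 24 − 14 = 10. Lemon prefers high effort.
At least one type deviates; the separating profile fails.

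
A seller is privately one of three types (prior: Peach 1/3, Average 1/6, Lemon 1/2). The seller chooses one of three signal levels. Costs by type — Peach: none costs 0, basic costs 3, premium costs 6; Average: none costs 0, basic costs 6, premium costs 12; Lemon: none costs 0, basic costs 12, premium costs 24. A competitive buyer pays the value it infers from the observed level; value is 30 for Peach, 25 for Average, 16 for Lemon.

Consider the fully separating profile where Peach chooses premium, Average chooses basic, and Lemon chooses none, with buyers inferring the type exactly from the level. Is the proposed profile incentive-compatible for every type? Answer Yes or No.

Separating prices: premium → 30, basic → 25, none → 16.
Peach (assigned premium): none: 16 − 0 = 16; basic: 25 − 3 = 22; premium: 30 − 6 = 24. Peach stays.
Average (assigned basic): none: 16 − 0 = 16; basic: 25 − 6 = 19; premium: 30 − 12 = 18. Average stays.
Lemon (assigned none): none: 16 − 0 = 16; basic: 25 − 12 = 13; premium: 30 − 24 = 6. Lemon stays.
Every type prefers its assigned level; separation holds.

Yes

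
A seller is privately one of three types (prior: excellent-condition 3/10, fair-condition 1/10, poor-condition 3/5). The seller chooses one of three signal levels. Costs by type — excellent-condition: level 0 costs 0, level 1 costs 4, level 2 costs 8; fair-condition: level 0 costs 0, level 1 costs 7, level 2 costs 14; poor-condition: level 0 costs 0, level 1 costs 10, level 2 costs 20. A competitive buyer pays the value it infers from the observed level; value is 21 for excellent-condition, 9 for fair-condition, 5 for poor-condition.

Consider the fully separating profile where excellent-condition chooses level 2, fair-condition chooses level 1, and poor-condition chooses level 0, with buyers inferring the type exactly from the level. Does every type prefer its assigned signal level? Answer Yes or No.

Separating prices: level 2 → 21, level 1 → 9, level 0 → 5.
excellent-condition (assigned level 2): level 0: 5 − 0 = 5; level 1: 9 − 4 = 5; level 2: 21 − 8 = 13. excellent-condition stays.
fair-condition (assigned level 1): level 0: 5 − 0 = 5; level 1: 9 − 7 = 2; level 2: 21 − 14 = 7. fair-condition prefers level 2.
poor-condition (assigned level 0): level 0: 5 − 0 = 5; level 1: 9 − 10 = -1; level 2: 21 − 20 = 1. poor-condition stays.
At least one type deviates; the separating profile fails.

No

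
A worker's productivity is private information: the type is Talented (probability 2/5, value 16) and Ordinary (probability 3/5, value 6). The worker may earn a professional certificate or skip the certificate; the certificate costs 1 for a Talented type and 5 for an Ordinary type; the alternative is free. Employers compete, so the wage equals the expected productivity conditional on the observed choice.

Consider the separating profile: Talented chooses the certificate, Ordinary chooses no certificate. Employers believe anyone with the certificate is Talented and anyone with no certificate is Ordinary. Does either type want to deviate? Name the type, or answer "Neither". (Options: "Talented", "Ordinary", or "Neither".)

Ordinary

The certificate pays 16; no certificate pays 6.
Talented: assigned the certificate, nets 16 − 1 = 15; deviating to no certificate nets 6.
Ordinary: assigned no certificate, nets 6; deviating to the certificate nets 16 − 5 = 11.
The Ordinary type gains 5 by deviating.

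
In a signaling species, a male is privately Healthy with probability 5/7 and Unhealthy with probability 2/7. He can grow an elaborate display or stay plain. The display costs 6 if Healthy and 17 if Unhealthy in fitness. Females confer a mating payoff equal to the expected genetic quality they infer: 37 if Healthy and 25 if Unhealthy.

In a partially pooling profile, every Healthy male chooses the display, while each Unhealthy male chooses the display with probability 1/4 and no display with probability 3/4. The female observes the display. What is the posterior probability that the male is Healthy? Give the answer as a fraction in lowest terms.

10/11

P(the display) = (5/7)·1 + (2/7)·(1/4) = 11/14.
By Bayes' rule, P(Healthy | the display) = (5/7) / (11/14) = 10/11.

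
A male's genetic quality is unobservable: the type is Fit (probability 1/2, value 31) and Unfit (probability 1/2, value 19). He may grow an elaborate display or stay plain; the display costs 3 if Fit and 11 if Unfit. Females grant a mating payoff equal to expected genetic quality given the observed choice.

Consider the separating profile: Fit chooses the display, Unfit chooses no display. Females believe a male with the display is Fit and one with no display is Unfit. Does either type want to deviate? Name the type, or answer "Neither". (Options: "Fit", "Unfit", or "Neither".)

Unfit

The display pays 31; no display pays 19.
Fit: assigned the display, nets 31 − 3 = 28; deviating to no display nets 19.
Unfit: assigned no display, nets 19; deviating to the display nets 31 − 11 = 20.
The Unfit type gains 1 by deviating.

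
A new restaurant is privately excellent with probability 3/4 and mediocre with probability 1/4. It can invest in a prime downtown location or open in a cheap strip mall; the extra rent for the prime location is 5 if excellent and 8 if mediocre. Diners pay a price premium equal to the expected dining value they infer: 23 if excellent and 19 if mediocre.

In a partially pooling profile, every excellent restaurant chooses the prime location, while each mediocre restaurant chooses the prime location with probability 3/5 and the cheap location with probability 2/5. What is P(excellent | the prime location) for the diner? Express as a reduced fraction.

5/6

P(the prime location) = (3/4)·1 + (1/4)·(3/5) = 9/10.
By Bayes' rule, P(excellent | the prime location) = (3/4) / (9/10) = 5/6.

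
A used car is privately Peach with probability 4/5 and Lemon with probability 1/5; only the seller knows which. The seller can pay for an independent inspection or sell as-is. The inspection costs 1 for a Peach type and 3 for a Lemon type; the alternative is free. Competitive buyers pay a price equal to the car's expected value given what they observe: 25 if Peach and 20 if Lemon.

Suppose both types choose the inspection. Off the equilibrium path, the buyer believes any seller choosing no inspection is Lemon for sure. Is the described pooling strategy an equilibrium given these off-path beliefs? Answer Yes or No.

Yes

On path, the buyer holds the prior and pays 4/5·25 + 1/5·20 = 24. Off path (no inspection), believing Lemon, it pays 20.
Peach: the inspection nets 24 − 1 = 23; no inspection nets 20. Peach stays.
Lemon: the inspection nets 24 − 3 = 21; no inspection nets 20. Lemon stays.
No type deviates, so pooling is sustained.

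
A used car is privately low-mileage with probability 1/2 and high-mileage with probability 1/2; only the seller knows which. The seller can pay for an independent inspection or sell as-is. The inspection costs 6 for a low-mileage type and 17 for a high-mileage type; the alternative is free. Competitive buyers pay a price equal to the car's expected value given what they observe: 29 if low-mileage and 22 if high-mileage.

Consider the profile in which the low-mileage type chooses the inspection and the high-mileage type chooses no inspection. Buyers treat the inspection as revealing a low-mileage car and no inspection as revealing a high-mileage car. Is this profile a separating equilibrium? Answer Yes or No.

Under these beliefs, the inspection earns price 29 and no inspection earns price 22.
low-mileage: the inspection nets 29 − 6 = 23; no inspection nets 22. low-mileage prefers the inspection.
high-mileage: the inspection nets 29 − 17 = 12; no inspection nets 22. high-mileage prefers no inspection.
Neither type deviates, so the separating profile is an equilibrium.

Yes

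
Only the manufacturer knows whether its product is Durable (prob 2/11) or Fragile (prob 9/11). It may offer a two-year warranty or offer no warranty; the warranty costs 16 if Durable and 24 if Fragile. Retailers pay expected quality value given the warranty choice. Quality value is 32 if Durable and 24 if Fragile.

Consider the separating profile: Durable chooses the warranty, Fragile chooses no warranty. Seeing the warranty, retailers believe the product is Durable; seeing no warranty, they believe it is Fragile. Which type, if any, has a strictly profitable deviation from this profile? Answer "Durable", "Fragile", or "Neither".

Durable

The warranty pays 32; no warranty pays 24.
Durable: assigned the warranty, nets 32 − 16 = 16; deviating to no warranty nets 24.
Fragile: assigned no warranty, nets 24; deviating to the warranty nets 32 − 24 = 8.
The Durable type gains 8 by deviating.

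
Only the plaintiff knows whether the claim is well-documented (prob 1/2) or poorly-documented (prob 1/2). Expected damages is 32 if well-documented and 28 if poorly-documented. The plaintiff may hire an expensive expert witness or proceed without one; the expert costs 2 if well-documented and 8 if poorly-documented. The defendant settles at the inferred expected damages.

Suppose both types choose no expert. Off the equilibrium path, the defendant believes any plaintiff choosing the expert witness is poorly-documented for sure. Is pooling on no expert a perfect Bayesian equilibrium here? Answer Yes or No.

On path, the defendant holds the prior and pays 1/2·32 + 1/2·28 = 30. Off path (the expert witness), believing poorly-documented, it pays 28.
well-documented: no expert nets 30; the expert witness nets 28 − 2 = 26. well-documented stays.
poorly-documented: no expert nets 30; the expert witness nets 28 − 8 = 20. poorly-documented stays.
No type deviates, so pooling is sustained.

Yes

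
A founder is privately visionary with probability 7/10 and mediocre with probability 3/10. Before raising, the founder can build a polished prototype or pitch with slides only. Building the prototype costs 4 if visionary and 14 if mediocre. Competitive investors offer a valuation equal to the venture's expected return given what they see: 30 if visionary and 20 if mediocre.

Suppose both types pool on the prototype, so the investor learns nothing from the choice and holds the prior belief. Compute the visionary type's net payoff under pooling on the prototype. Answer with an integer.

23

Pooled valuation = 7/10·30 + 3/10·20 = 27.
visionary pays cost 4 for the prototype, so net payoff = 27 − 4 = 23.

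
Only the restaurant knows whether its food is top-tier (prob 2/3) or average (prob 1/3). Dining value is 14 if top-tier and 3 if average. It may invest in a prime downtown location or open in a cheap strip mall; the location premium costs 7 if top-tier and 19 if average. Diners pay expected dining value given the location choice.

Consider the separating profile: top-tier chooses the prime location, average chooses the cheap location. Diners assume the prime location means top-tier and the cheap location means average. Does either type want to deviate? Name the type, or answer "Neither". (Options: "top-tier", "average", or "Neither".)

Neither

The prime location pays 14; the cheap location pays 3.
top-tier: assigned the prime location, nets 14 − 7 = 7; deviating to the cheap location nets 3.
average: assigned the cheap location, nets 3; deviating to the prime location nets 14 − 19 = -5.
Both types strictly prefer their assigned action; no profitable deviation.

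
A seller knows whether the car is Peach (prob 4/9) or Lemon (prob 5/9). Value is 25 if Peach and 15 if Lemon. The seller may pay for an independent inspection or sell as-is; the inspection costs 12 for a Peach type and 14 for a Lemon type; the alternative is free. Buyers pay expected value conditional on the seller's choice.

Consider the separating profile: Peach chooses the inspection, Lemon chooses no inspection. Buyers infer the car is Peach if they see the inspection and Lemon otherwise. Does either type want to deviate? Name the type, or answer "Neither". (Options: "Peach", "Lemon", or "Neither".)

Peach

The inspection pays 25; no inspection pays 15.
Peach: assigned the inspection, nets 25 − 12 = 13; deviating to no inspection nets 15.
Lemon: assigned no inspection, nets 15; deviating to the inspection nets 25 − 14 = 11.
The Peach type gains 2 by deviating.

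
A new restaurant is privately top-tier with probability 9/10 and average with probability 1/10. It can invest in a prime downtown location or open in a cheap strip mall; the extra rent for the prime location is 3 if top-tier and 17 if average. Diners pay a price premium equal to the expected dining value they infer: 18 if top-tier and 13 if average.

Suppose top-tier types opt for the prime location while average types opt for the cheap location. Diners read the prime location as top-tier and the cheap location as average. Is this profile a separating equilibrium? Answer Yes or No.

Yes

Under these beliefs, the prime location earns price premium 18 and the cheap location earns price premium 13.
top-tier: the prime location nets 18 − 3 = 15; the cheap location nets 13. top-tier prefers the prime location.
average: the prime location nets 18 − 17 = 1; the cheap location nets 13. average prefers the cheap location.
Neither type deviates, so the separating profile is an equilibrium.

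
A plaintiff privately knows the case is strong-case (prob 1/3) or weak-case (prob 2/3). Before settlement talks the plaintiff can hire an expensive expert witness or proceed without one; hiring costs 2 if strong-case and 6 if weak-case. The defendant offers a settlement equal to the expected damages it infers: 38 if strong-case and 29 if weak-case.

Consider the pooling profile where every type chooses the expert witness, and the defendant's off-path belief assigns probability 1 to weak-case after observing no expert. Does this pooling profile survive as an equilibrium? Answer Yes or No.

On path, the defendant holds the prior and pays 1/3·38 + 2/3·29 = 32. Off path (no expert), believing weak-case, it pays 29.
strong-case: the expert witness nets 32 − 2 = 30; no expert nets 29. strong-case stays.
weak-case: the expert witness nets 32 − 6 = 26; no expert nets 29. weak-case would deviate.
A type deviates, so pooling fails.

No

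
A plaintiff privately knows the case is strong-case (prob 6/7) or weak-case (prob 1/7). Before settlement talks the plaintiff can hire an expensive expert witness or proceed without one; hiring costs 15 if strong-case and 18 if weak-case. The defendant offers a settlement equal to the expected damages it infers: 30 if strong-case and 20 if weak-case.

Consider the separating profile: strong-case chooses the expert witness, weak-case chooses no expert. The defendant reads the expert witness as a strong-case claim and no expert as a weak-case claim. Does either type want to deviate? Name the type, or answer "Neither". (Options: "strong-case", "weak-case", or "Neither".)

strong-case

The expert witness pays 30; no expert pays 20.
strong-case: assigned the expert witness, nets 30 − 15 = 15; deviating to no expert nets 20.
weak-case: assigned no expert, nets 20; deviating to the expert witness nets 30 − 18 = 12.
The strong-case type gains 5 by deviating.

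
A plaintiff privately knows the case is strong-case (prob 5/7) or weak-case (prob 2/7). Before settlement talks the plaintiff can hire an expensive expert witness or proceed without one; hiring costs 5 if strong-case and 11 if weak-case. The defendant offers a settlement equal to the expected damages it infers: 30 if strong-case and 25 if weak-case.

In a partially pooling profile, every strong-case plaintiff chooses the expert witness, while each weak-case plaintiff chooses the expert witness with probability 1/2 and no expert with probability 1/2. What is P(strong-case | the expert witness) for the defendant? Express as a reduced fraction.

P(the expert witness) = (5/7)·1 + (2/7)·(1/2) = 6/7.
By Bayes' rule, P(strong-case | the expert witness) = (5/7) / (6/7) = 5/6.

5/6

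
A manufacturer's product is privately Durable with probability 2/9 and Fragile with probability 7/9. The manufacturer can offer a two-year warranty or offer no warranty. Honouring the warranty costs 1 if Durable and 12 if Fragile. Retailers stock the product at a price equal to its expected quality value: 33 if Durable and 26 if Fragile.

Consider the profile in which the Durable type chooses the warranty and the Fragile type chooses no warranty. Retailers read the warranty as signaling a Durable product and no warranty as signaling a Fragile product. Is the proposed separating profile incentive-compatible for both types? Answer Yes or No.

Yes

Under these beliefs, the warranty earns price 33 and no warranty earns price 26.
Durable: the warranty nets 33 − 1 = 32; no warranty nets 26. Durable prefers the warranty.
Fragile: the warranty nets 33 − 12 = 21; no warranty nets 26. Fragile prefers no warranty.
Neither type deviates, so the separating profile is an equilibrium.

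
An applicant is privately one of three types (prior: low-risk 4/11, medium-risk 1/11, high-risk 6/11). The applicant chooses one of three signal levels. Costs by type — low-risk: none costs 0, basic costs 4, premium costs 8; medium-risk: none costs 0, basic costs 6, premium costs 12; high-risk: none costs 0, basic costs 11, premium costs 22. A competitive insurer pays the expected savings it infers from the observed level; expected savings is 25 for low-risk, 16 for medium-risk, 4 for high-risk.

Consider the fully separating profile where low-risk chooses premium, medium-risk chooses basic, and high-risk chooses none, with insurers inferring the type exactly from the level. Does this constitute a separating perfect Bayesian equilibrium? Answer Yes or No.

Separating rebates: premium → 25, basic → 16, none → 4.
low-risk (assigned premium): none: 4 − 0 = 4; basic: 16 − 4 = 12; premium: 25 − 8 = 17. low-risk stays.
medium-risk (assigned basic): none: 4 − 0 = 4; basic: 16 − 6 = 10; premium: 25 − 12 = 13. medium-risk prefers premium.
high-risk (assigned none): none: 4 − 0 = 4; basic: 16 − 11 = 5; premium: 25 − 22 = 3. high-risk prefers basic.
At least one type deviates; the separating profile fails.

No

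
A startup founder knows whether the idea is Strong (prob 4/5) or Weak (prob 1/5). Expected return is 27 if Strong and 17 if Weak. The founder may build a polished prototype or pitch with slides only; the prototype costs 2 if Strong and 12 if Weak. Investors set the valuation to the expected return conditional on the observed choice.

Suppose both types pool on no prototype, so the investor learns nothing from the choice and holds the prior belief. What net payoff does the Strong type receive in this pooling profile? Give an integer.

25

Pooled valuation = 4/5·27 + 1/5·17 = 25.
Strong pays no cost for no prototype, so net payoff = 25.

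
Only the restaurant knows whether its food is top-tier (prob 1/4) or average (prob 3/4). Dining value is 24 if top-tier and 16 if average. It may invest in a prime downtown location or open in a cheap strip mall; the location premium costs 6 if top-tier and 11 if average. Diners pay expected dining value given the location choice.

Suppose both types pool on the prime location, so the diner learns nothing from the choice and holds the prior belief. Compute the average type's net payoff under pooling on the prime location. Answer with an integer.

7

Pooled price premium = 1/4·24 + 3/4·16 = 18.
average pays cost 11 for the prime location, so net payoff = 18 − 11 = 7.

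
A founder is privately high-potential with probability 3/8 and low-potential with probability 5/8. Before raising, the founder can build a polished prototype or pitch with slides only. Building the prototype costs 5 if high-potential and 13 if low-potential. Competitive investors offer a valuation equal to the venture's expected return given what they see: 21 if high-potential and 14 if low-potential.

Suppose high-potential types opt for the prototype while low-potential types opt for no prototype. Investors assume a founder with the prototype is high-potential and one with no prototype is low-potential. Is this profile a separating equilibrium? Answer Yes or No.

Under these beliefs, the prototype earns valuation 21 and no prototype earns valuation 14.
high-potential: the prototype nets 21 − 5 = 16; no prototype nets 14. high-potential prefers the prototype.
low-potential: the prototype nets 21 − 13 = 8; no prototype nets 14. low-potential prefers no prototype.
Neither type deviates, so the separating profile is an equilibrium.

Yes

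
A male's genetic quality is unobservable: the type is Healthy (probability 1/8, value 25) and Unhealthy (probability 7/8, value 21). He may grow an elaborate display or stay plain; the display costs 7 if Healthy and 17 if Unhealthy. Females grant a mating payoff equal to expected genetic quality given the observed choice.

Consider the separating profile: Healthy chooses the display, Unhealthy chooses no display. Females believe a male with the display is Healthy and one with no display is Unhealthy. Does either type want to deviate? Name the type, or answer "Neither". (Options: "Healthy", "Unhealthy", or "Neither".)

Healthy

The display pays 25; no display pays 21.
Healthy: assigned the display, nets 25 − 7 = 18; deviating to no display nets 21.
Unhealthy: assigned no display, nets 21; deviating to the display nets 25 − 17 = 8.
The Healthy type gains 3 by deviating.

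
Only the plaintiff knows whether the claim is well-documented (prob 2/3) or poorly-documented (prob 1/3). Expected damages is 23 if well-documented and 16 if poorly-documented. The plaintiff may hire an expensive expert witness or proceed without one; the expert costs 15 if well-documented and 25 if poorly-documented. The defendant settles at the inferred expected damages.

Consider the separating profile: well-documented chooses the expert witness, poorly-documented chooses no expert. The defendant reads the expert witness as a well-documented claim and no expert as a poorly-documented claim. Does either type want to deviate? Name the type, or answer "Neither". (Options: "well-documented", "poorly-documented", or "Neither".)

well-documented

The expert witness pays 23; no expert pays 16.
well-documented: assigned the expert witness, nets 23 − 15 = 8; deviating to no expert nets 16.
poorly-documented: assigned no expert, nets 16; deviating to the expert witness nets 23 − 25 = -2.
The well-documented type gains 8 by deviating.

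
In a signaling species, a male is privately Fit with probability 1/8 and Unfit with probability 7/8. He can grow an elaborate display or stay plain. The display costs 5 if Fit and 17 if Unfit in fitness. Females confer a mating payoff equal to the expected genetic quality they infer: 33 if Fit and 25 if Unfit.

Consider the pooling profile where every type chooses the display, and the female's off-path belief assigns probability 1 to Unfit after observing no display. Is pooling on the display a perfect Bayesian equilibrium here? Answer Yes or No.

No

On path, the female holds the prior and pays 1/8·33 + 7/8·25 = 26. Off path (no display), believing Unfit, it pays 25.
Fit: the display nets 26 − 5 = 21; no display nets 25. Fit would deviate.
Unfit: the display nets 26 − 17 = 9; no display nets 25. Unfit would deviate.
A type deviates, so pooling fails.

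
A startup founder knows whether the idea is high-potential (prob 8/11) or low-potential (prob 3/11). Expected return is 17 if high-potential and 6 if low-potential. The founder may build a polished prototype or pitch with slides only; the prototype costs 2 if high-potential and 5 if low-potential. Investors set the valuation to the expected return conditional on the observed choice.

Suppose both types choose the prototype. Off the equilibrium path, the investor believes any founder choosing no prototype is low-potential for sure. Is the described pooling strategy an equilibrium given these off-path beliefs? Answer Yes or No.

Yes

On path, the investor holds the prior and pays 8/11·17 + 3/11·6 = 14. Off path (no prototype), believing low-potential, it pays 6.
high-potential: the prototype nets 14 − 2 = 12; no prototype nets 6. high-potential stays.
low-potential: the prototype nets 14 − 5 = 9; no prototype nets 6. low-potential stays.
No type deviates, so pooling is sustained.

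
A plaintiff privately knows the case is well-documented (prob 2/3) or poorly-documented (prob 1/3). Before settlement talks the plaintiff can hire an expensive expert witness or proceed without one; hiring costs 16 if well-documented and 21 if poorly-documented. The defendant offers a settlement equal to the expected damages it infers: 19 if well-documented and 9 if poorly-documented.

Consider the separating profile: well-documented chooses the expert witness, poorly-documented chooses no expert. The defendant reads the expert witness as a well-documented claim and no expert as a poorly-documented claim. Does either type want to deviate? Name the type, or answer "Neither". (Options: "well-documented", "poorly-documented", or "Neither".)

well-documented

The expert witness pays 19; no expert pays 9.
well-documented: assigned the expert witness, nets 19 − 16 = 3; deviating to no expert nets 9.
poorly-documented: assigned no expert, nets 9; deviating to the expert witness nets 19 − 21 = -2.
The well-documented type gains 6 by deviating.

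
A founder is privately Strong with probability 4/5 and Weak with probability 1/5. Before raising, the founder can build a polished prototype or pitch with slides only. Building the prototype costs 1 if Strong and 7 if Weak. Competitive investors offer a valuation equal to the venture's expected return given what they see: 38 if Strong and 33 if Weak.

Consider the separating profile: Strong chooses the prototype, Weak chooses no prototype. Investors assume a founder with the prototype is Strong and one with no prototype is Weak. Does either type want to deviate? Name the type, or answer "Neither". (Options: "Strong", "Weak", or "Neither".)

The prototype pays 38; no prototype pays 33.
Strong: assigned the prototype, nets 38 − 1 = 37; deviating to no prototype nets 33.
Weak: assigned no prototype, nets 33; deviating to the prototype nets 38 − 7 = 31.
Both types strictly prefer their assigned action; no profitable deviation.

Neither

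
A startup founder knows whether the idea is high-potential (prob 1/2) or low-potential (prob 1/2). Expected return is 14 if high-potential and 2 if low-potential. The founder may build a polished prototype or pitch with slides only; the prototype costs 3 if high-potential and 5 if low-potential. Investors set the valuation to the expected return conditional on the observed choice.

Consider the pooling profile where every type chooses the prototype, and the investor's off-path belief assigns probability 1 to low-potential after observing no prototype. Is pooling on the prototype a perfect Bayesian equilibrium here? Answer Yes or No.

On path, the investor holds the prior and pays 1/2·14 + 1/2·2 = 8. Off path (no prototype), believing low-potential, it pays 2.
high-potential: the prototype nets 8 − 3 = 5; no prototype nets 2. high-potential stays.
low-potential: the prototype nets 8 − 5 = 3; no prototype nets 2. low-potential stays.
No type deviates, so pooling is sustained.

Yes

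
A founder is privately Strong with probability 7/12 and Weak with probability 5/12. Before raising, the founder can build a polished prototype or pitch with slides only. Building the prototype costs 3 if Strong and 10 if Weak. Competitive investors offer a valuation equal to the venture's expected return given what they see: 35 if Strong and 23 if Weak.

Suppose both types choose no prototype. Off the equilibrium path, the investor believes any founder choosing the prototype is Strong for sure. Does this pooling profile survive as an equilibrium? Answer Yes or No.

No

On path, the investor holds the prior and pays 7/12·35 + 5/12·23 = 30. Off path (the prototype), believing Strong, it pays 35.
Strong: no prototype nets 30; the prototype nets 35 − 3 = 32. Strong would deviate.
Weak: no prototype nets 30; the prototype nets 35 − 10 = 25. Weak stays.
A type deviates, so pooling fails.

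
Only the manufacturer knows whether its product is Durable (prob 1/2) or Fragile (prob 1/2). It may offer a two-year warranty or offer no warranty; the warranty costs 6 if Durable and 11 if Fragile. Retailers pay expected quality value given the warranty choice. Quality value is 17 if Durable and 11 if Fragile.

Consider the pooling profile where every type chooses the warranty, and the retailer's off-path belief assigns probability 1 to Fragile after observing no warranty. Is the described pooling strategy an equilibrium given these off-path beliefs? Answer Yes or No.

No

On path, the retailer holds the prior and pays 1/2·17 + 1/2·11 = 14. Off path (no warranty), believing Fragile, it pays 11.
Durable: the warranty nets 14 − 6 = 8; no warranty nets 11. Durable would deviate.
Fragile: the warranty nets 14 − 11 = 3; no warranty nets 11. Fragile would deviate.
A type deviates, so pooling fails.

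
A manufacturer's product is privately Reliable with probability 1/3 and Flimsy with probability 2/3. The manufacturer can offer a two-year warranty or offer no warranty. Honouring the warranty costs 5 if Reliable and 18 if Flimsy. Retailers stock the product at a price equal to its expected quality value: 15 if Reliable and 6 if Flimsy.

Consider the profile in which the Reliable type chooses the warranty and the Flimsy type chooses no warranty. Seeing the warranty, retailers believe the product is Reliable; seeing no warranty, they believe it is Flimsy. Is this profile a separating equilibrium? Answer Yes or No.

Under these beliefs, the warranty earns price 15 and no warranty earns price 6.
Reliable: the warranty nets 15 − 5 = 10; no warranty nets 6. Reliable prefers the warranty.
Flimsy: the warranty nets 15 − 18 = -3; no warranty nets 6. Flimsy prefers no warranty.
Neither type deviates, so the separating profile is an equilibrium.

Yes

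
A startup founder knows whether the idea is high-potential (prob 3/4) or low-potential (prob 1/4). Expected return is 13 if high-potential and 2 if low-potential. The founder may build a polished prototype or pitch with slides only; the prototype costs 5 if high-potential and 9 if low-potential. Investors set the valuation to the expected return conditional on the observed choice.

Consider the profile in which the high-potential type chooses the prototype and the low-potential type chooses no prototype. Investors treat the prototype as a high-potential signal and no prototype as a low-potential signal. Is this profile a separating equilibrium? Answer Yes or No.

No

Under these beliefs, the prototype earns valuation 13 and no prototype earns valuation 2.
high-potential: the prototype nets 13 − 5 = 8; no prototype nets 2. high-potential prefers the prototype.
low-potential: the prototype nets 13 − 9 = 4; no prototype nets 2. low-potential would deviate to the prototype.
low-potential has a profitable deviation, so the profile is not an equilibrium.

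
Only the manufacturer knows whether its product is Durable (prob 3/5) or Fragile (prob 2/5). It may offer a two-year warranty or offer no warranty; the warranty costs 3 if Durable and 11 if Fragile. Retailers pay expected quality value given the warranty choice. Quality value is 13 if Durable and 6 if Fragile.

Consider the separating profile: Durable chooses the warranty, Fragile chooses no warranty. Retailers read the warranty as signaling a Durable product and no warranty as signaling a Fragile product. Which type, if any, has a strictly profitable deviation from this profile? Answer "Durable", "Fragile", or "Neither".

The warranty pays 13; no warranty pays 6.
Durable: assigned the warranty, nets 13 − 3 = 10; deviating to no warranty nets 6.
Fragile: assigned no warranty, nets 6; deviating to the warranty nets 13 − 11 = 2.
Both types strictly prefer their assigned action; no profitable deviation.

Neither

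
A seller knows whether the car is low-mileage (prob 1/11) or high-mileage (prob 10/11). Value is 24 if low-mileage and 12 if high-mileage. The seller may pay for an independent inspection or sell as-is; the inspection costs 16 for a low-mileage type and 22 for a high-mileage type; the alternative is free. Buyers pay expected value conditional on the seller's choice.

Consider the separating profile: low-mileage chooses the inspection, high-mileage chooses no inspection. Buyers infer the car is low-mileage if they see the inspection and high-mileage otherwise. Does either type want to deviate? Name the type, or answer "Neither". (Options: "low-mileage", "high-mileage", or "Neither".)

low-mileage

The inspection pays 24; no inspection pays 12.
low-mileage: assigned the inspection, nets 24 − 16 = 8; deviating to no inspection nets 12.
high-mileage: assigned no inspection, nets 12; deviating to the inspection nets 24 − 22 = 2.
The low-mileage type gains 4 by deviating.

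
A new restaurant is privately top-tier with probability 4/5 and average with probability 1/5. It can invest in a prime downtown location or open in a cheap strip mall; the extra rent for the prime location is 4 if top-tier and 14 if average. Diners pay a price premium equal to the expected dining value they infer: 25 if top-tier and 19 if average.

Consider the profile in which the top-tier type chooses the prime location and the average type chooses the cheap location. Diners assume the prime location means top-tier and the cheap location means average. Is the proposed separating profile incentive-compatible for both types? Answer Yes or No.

Under these beliefs, the prime location earns price premium 25 and the cheap location earns price premium 19.
top-tier: the prime location nets 25 − 4 = 21; the cheap location nets 19. top-tier prefers the prime location.
average: the prime location nets 25 − 14 = 11; the cheap location nets 19. average prefers the cheap location.
Neither type deviates, so the separating profile is an equilibrium.

Yes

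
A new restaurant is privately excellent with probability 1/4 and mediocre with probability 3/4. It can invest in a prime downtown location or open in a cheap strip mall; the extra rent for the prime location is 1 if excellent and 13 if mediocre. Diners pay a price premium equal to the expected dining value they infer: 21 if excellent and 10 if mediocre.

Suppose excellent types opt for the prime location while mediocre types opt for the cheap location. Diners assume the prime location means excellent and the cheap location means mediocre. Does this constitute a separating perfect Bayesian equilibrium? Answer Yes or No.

Under these beliefs, the prime location earns price premium 21 and the cheap location earns price premium 10.
excellent: the prime location nets 21 − 1 = 20; the cheap location nets 10. excellent prefers the prime location.
mediocre: the prime location nets 21 − 13 = 8; the cheap location nets 10. mediocre prefers the cheap location.
Neither type deviates, so the separating profile is an equilibrium.

Yes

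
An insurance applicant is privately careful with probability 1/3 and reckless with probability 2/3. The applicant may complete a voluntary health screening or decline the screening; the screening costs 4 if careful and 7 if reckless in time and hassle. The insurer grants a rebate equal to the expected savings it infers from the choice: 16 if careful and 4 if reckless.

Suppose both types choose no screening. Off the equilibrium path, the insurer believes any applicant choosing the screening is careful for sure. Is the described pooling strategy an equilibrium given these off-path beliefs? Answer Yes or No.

No

On path, the insurer holds the prior and pays 1/3·16 + 2/3·4 = 8. Off path (the screening), believing careful, it pays 16.
careful: no screening nets 8; the screening nets 16 − 4 = 12. careful would deviate.
reckless: no screening nets 8; the screening nets 16 − 7 = 9. reckless would deviate.
A type deviates, so pooling fails.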